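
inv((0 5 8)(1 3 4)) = (0 8 5)(1 4 3)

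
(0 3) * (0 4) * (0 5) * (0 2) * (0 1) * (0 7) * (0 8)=(0 3 4 5 2 1 7 8)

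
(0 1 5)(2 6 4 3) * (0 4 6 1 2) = (0 2 1 5 4 3)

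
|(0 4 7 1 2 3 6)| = 7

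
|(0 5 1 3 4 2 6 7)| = 8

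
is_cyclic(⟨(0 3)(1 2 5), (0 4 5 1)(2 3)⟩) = no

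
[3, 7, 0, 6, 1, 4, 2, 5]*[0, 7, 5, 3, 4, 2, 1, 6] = [3, 6, 0, 1, 7, 4, 5, 2]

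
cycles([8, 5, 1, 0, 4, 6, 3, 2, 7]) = (0 8 7 2 1 5 6 3)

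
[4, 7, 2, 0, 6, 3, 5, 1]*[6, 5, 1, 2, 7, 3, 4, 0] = [7, 0, 1, 6, 4, 2, 3, 5] 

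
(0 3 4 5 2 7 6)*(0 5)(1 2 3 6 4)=(0 6 5 3 1 2 7 4)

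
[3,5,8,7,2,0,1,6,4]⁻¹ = [5,6,4,0,8,1,7,3,2]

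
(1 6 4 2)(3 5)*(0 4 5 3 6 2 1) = (0 4 1 2)(5 6)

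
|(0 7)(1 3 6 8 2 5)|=6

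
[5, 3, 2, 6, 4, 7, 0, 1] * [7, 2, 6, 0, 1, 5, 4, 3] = [5, 0, 6, 4, 1, 3, 7, 2]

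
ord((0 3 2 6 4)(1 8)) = 10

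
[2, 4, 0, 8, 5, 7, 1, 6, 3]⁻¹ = [2, 6, 0, 8, 1, 4, 7, 5, 3]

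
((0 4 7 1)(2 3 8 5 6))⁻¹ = (0 1 7 4)(2 6 5 8 3)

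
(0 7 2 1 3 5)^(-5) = (0 7 2 1 3 5)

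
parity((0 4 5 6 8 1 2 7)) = odd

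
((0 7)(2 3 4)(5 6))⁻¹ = (0 7)(2 4 3)(5 6)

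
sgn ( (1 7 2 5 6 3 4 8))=-1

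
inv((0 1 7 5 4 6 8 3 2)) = (0 2 3 8 6 4 5 7 1)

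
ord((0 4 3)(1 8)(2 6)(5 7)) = 6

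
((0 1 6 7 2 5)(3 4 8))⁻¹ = (0 5 2 7 6 1)(3 8 4)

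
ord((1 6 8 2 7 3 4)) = 7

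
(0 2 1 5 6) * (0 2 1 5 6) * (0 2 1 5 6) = (0 5 2 6 1)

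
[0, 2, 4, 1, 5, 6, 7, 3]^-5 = [0, 4, 5, 2, 6, 7, 3, 1]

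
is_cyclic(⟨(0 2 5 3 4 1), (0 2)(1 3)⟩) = no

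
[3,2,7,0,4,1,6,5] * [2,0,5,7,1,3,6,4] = [7,5,4,2,1,0,6,3]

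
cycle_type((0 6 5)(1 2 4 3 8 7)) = 3.6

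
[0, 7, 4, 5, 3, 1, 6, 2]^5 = [0, 5, 7, 4, 2, 3, 6, 1]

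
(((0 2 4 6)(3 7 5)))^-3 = (0 2 4 6)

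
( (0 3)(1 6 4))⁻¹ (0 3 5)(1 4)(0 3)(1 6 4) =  (0 5 3)(1 6)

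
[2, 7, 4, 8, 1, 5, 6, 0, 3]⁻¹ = [7, 4, 0, 8, 2, 5, 6, 1, 3]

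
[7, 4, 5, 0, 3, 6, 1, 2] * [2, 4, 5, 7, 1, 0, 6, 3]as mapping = [0→3, 1→1, 2→0, 3→2, 4→7, 5→6, 6→4, 7→5]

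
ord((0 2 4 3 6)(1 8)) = 10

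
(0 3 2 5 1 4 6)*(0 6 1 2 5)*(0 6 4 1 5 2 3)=(2 6 4 5 3)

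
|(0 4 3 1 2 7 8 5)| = 8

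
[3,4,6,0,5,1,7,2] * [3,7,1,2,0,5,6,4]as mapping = [0→2,1→0,2→6,3→3,4→5,5→7,6→4,7→1]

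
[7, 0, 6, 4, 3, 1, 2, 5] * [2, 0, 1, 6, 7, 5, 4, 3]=[3, 2, 4, 7, 6, 0, 1, 5] 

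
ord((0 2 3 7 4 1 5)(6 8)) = 14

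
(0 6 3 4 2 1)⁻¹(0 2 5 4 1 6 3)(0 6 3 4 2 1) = (0 3 4 6 1 5 2)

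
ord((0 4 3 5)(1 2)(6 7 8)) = 12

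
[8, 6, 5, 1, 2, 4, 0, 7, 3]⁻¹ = [6, 3, 4, 8, 5, 2, 1, 7, 0]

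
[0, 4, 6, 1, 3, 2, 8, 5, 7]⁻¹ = [0, 3, 5, 4, 1, 7, 2, 8, 6]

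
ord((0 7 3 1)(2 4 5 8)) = 4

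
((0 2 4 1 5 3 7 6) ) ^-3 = (0 3 4 6 5 2 7 1) 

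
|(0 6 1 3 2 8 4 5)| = 8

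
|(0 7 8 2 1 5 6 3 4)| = 9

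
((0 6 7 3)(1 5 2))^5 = (0 6 7 3)(1 2 5)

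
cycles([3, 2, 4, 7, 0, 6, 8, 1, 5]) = (0 3 7 1 2 4) (5 6 8) 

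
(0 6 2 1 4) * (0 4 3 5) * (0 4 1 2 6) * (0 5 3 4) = (0 5)(1 4)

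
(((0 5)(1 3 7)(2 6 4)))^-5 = (0 5)(1 3 7)(2 6 4)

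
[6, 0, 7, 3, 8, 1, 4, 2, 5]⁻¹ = [1, 5, 7, 3, 6, 8, 0, 2, 4]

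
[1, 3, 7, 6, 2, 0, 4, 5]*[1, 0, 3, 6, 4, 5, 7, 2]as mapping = [0→0, 1→6, 2→2, 3→7, 4→3, 5→1, 6→4, 7→5]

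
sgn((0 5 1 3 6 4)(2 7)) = 1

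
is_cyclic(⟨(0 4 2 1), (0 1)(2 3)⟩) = no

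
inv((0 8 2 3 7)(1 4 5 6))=(0 7 3 2 8)(1 6 5 4)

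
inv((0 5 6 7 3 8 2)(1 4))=(0 2 8 3 7 6 5)(1 4)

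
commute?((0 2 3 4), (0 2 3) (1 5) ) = no:(0 2 3 4)*(0 2 3) (1 5) = (0 3 4 2) (1 5), (0 2 3) (1 5)*(0 2 3 4) = (0 3 2 4) (1 5) 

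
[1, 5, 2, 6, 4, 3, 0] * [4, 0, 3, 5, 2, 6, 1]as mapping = [0→0, 1→6, 2→3, 3→1, 4→2, 5→5, 6→4]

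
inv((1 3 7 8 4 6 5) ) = (1 5 6 4 8 7 3) 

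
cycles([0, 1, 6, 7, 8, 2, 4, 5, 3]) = (2 6 4 8 3 7 5)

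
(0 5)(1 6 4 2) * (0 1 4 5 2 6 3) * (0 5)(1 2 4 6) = (0 4 1 3 5 2 6)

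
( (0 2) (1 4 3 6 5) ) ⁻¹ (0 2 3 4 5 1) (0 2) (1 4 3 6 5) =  (0 6 3 1 4 2) 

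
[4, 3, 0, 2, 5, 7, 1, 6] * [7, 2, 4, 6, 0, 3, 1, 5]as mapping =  [0→0, 1→6, 2→7, 3→4, 4→3, 5→5, 6→2, 7→1]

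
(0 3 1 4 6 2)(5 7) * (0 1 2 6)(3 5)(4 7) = (0 5 4)(1 7 3 2)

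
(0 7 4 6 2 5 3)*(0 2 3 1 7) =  (1 7 4 6 3 2 5)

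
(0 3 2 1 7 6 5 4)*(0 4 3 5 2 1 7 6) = (0 5 3 1 6 2 7) 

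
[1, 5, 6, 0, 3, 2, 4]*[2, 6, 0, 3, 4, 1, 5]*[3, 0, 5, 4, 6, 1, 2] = [2, 0, 1, 5, 4, 3, 6]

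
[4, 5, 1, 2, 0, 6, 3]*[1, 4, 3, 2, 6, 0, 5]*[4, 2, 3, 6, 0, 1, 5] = [5, 4, 0, 6, 2, 1, 3]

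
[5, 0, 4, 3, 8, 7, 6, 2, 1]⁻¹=[1, 8, 7, 3, 2, 0, 6, 5, 4]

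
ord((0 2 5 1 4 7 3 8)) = 8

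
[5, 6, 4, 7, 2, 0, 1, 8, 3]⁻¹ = [5, 6, 4, 8, 2, 0, 1, 3, 7]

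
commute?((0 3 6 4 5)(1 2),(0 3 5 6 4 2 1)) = no:(0 3 6 4 5)(1 2) * (0 3 5 6 4 2 1) = (0 5 3 4 6 2),(0 3 5 6 4 2 1) * (0 3 6 4 5)(1 2) = (0 6 5 4 1 3)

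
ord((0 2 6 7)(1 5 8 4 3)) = 20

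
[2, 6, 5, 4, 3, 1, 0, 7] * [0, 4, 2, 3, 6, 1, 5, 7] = [2, 5, 1, 6, 3, 4, 0, 7]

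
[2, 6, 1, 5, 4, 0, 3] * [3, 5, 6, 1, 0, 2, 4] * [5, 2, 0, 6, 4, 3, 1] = [1, 4, 3, 0, 5, 6, 2]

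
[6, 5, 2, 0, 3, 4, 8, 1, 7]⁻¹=[3, 7, 2, 4, 5, 1, 0, 8, 6]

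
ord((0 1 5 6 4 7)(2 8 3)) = 6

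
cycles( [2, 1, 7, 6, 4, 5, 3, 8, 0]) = (0 2 7 8)(3 6)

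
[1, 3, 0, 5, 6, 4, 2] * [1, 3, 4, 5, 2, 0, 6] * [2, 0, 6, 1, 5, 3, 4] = [1, 3, 0, 2, 4, 6, 5] 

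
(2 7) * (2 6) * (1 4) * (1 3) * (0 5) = (0 5)(1 4 3)(2 7 6)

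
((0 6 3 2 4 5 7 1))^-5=(0 2 7 6 4 1 3 5)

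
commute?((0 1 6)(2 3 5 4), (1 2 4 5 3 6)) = no:(0 1 6)(2 3 5 4) * (1 2 4 5 3 6) = (0 2 6), (1 2 4 5 3 6) * (0 1 6)(2 3 5 4) = (0 1 3)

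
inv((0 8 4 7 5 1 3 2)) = (0 2 3 1 5 7 4 8)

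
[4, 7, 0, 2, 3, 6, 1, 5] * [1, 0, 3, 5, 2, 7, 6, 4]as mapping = [0→2, 1→4, 2→1, 3→3, 4→5, 5→6, 6→0, 7→7]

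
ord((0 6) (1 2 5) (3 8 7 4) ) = 12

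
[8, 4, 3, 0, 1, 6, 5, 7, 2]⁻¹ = [3, 4, 8, 2, 1, 6, 5, 7, 0]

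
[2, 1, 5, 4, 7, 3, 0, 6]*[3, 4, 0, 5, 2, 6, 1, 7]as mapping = [0→0, 1→4, 2→6, 3→2, 4→7, 5→5, 6→3, 7→1]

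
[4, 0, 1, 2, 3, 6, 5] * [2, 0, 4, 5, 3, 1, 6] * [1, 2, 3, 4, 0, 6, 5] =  [4, 3, 1, 0, 6, 5, 2]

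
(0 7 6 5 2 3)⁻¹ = (0 3 2 5 6 7)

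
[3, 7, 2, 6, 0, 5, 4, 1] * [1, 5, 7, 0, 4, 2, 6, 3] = [0, 3, 7, 6, 1, 2, 4, 5]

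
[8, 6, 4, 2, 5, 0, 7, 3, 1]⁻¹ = [5, 8, 3, 7, 2, 4, 1, 6, 0]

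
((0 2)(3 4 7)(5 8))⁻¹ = (0 2)(3 7 4)(5 8)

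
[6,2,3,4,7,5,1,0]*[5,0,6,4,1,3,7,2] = [7,6,4,1,2,3,0,5]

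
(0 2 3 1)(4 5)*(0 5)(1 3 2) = (0 1 5 4)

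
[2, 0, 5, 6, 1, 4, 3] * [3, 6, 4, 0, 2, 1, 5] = [4, 3, 1, 5, 6, 2, 0]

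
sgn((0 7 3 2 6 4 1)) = 1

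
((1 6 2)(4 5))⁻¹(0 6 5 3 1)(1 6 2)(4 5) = (0 2 4 3 6)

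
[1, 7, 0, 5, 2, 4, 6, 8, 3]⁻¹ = [2, 0, 4, 8, 5, 3, 6, 1, 7]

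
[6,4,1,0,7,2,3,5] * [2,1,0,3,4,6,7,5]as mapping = [0→7,1→4,2→1,3→2,4→5,5→0,6→3,7→6]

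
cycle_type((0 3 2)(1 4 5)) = 3^2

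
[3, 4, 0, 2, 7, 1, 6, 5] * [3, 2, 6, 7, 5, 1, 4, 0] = [7, 5, 3, 6, 0, 2, 4, 1]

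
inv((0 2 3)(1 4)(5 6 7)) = (0 3 2)(1 4)(5 7 6)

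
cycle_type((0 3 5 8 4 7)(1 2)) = 2.6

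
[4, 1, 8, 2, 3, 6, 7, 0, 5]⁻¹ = [7, 1, 3, 4, 0, 8, 5, 6, 2]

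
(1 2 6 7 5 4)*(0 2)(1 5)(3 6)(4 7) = (0 2 3 6 4 5 7 1)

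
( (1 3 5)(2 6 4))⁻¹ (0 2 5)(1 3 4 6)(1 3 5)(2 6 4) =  (0 6 1)(2 4 3 5)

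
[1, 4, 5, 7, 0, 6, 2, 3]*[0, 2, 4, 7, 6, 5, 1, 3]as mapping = [0→2, 1→6, 2→5, 3→3, 4→0, 5→1, 6→4, 7→7]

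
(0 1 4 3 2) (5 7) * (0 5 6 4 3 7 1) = (1 3 2 5) (4 7 6) 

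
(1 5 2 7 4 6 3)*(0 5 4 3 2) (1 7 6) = (0 5) (1 4) (2 6) (3 7) 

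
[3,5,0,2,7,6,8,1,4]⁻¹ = [2,7,3,0,8,1,5,4,6]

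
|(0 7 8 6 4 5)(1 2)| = 6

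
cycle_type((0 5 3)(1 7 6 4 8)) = 3.5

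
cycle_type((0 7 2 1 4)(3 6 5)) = 3.5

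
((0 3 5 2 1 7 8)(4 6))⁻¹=(0 8 7 1 2 5 3)(4 6)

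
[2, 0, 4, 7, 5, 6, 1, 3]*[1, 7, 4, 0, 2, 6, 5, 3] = [4, 1, 2, 3, 6, 5, 7, 0]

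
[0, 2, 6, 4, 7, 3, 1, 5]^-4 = [0, 6, 1, 3, 4, 5, 2, 7]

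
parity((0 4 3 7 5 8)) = odd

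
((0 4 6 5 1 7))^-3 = (0 5)(1 4)(6 7)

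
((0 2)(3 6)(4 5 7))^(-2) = (4 5 7)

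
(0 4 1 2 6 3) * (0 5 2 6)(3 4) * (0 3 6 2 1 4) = (0 6)(1 2 3 5)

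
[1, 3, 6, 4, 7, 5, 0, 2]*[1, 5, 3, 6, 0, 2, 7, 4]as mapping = [0→5, 1→6, 2→7, 3→0, 4→4, 5→2, 6→1, 7→3]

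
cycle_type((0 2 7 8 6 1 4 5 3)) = 9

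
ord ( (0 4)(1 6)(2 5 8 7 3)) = 10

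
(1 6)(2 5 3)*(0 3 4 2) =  (0 3)(1 6)(2 5 4)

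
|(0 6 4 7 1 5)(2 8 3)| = 6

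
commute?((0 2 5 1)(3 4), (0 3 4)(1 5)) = no:(0 2 5 1)(3 4) * (0 3 4)(1 5) = (0 2 1 3), (0 3 4)(1 5) * (0 2 5 1)(3 4) = (0 4 2 5)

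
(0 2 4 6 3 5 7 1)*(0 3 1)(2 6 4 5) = (0 6 1 3 2 5 7)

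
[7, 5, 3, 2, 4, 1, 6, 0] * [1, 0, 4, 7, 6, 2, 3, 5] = [5, 2, 7, 4, 6, 0, 3, 1]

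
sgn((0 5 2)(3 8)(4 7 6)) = -1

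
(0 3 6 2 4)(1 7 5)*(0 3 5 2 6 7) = (0 5 1)(2 4 3 7)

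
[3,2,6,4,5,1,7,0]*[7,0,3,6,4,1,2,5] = [6,3,2,4,1,0,5,7]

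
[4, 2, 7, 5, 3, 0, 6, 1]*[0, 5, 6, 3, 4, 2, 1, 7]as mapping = [0→4, 1→6, 2→7, 3→2, 4→3, 5→0, 6→1, 7→5]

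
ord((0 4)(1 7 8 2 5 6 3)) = 14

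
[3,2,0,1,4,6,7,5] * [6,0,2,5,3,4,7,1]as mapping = [0→5,1→2,2→6,3→0,4→3,5→7,6→1,7→4]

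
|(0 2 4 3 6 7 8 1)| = 8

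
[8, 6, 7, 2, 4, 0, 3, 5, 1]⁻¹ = [5, 8, 3, 6, 4, 7, 1, 2, 0]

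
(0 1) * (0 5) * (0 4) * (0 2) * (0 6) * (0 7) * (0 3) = (0 1 5 4 2 6 7 3)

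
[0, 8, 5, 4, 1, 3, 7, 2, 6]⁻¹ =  [0, 4, 7, 5, 3, 2, 8, 6, 1]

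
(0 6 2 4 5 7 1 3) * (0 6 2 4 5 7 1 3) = (0 2 5 1)(3 6 4 7)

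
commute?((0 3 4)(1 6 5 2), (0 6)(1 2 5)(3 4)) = no:(0 3 4)(1 6 5 2)*(0 6)(1 2 5)(3 4) = (0 4 6 1), (0 6)(1 2 5)(3 4)*(0 3 4)(1 6 5 2) = (0 5 6 3)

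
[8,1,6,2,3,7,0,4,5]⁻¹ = [6,1,3,4,7,8,2,5,0]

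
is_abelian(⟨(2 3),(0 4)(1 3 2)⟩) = no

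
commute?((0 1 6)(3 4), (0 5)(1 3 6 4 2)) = no:(0 1 6)(3 4)*(0 5)(1 3 6 4 2) = (0 3 2 1 4 6 5), (0 5)(1 3 6 4 2)*(0 1 6)(3 4) = (0 5 1 4 2 6 3)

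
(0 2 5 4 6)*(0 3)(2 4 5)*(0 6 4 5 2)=(0 5 2)(3 6)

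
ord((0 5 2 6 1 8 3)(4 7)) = 14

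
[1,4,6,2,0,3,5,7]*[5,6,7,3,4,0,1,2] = [6,4,1,7,5,3,0,2]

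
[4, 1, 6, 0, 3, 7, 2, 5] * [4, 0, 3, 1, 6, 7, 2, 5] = [6, 0, 2, 4, 1, 5, 3, 7]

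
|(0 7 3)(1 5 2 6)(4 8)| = 12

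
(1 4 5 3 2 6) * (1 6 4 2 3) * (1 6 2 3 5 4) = (1 3 5 6 2)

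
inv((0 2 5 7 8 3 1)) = (0 1 3 8 7 5 2)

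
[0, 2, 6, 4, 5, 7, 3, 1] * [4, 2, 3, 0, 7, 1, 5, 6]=[4, 3, 5, 7, 1, 6, 0, 2]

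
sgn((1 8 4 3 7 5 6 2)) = -1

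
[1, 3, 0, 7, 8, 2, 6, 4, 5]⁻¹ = [2, 0, 5, 1, 7, 8, 6, 3, 4]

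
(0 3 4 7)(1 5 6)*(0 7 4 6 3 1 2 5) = (0 1)(2 5 3 6)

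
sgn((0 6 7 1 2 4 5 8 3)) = 1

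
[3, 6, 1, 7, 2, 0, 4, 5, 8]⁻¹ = [5, 2, 4, 0, 6, 7, 1, 3, 8]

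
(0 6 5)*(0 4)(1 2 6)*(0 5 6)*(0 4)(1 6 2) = (0 6 2 4 5)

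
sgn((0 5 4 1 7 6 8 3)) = -1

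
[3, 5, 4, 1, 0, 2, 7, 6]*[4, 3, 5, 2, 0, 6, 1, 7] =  [2, 6, 0, 3, 4, 5, 7, 1]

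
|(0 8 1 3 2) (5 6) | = 10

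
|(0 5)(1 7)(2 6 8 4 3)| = 10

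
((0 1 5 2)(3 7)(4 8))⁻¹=(0 2 5 1)(3 7)(4 8)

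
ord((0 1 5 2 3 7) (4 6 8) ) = 6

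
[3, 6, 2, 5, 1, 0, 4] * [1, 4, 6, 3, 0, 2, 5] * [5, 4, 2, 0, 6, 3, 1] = [0, 3, 1, 2, 6, 4, 5]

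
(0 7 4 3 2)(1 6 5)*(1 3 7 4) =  (0 4 7 1 6 5 3 2)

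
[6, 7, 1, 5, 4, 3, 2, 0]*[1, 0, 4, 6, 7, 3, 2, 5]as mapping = [0→2, 1→5, 2→0, 3→3, 4→7, 5→6, 6→4, 7→1]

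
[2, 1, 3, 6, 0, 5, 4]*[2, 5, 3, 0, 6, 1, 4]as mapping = [0→3, 1→5, 2→0, 3→4, 4→2, 5→1, 6→6]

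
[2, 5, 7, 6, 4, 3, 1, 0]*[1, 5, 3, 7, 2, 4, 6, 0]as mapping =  [0→3, 1→4, 2→0, 3→6, 4→2, 5→7, 6→5, 7→1]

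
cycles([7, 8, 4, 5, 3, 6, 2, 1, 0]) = (0 7 1 8)(2 4 3 5 6)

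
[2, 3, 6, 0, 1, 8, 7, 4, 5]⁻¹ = [3, 4, 0, 1, 7, 8, 2, 6, 5]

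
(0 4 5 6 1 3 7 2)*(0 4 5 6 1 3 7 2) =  (0 5 1 7)(2 4 6 3)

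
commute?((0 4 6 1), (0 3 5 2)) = no:(0 4 6 1)*(0 3 5 2) = (0 4 6 1 3 5 2), (0 3 5 2)*(0 4 6 1) = (0 3 5 2 4 6 1)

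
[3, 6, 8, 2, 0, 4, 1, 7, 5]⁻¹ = [4, 6, 3, 0, 5, 8, 1, 7, 2]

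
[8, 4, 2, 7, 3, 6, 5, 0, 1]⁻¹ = [7, 8, 2, 4, 1, 6, 5, 3, 0]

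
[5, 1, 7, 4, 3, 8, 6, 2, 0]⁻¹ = [8, 1, 7, 4, 3, 0, 6, 2, 5]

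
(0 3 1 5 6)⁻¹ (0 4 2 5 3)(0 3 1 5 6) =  (1 3 4 2 6)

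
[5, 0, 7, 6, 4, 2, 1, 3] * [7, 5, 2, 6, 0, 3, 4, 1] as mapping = [0→3, 1→7, 2→1, 3→4, 4→0, 5→2, 6→5, 7→6] 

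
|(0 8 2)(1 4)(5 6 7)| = 6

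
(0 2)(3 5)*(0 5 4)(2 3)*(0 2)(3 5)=(0 5)(2 3 4)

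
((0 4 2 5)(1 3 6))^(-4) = (1 6 3)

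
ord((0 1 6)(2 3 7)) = 3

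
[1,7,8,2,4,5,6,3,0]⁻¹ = [8,0,3,7,4,5,6,1,2]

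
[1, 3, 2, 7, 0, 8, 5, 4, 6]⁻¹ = [4, 0, 2, 1, 7, 6, 8, 3, 5]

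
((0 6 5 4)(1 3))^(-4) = ()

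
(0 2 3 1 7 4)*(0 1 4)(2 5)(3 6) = (0 5 2 6 3 4 1 7)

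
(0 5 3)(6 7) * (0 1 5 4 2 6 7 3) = (0 4 2 6 3 1 5)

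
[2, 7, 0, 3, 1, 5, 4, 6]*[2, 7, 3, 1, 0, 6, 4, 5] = [3, 5, 2, 1, 7, 6, 0, 4]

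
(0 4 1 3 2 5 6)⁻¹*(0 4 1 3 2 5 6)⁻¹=(0 5 3 4 6 2 1)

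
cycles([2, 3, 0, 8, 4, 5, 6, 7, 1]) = (0 2)(1 3 8)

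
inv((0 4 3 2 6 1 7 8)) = (0 8 7 1 6 2 3 4)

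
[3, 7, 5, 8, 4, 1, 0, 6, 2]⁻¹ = [6, 5, 8, 0, 4, 2, 7, 1, 3]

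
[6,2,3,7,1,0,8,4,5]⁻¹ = [5,4,1,2,7,8,0,3,6]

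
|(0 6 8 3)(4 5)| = 4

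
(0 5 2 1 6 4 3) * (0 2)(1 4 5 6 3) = (0 6 5)(1 3 2 4)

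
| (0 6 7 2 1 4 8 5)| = 8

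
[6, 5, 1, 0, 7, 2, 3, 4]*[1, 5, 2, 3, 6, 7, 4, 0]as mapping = [0→4, 1→7, 2→5, 3→1, 4→0, 5→2, 6→3, 7→6]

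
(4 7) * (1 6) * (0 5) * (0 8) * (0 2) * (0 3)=(0 5 8 2 3)(1 6)(4 7)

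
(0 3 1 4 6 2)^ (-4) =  (0 1 6)(2 3 4)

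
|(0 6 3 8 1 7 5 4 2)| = 9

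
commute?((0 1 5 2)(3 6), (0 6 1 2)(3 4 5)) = no:(0 1 5 2)(3 6) * (0 6 1 2)(3 4 5) = (0 2 6 4 5)(1 3), (0 6 1 2)(3 4 5) * (0 1 5 2)(3 6) = (0 3 4 2 1)(5 6)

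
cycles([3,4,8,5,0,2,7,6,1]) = (0 3 5 2 8 1 4)(6 7)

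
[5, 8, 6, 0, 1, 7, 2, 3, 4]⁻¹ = [3, 4, 6, 7, 8, 0, 2, 5, 1]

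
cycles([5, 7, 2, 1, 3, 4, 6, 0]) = (0 5 4 3 1 7)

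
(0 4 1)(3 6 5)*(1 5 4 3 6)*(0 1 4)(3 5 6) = (0 5 3 4 6)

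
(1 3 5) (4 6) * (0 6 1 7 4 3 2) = (0 6 3 5 7 4 1 2) 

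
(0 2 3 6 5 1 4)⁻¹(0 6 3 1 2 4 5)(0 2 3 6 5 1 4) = (0 1 2 5 6 4 3)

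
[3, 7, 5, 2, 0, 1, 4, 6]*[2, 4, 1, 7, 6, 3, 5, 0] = [7, 0, 3, 1, 2, 4, 6, 5]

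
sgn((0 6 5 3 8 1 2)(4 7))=-1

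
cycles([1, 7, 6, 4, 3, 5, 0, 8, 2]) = (0 1 7 8 2 6)(3 4)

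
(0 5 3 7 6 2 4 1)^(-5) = (0 7 4 5 6 1 3 2)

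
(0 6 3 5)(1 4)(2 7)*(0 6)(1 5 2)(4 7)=(1 7)(2 4 5 6 3)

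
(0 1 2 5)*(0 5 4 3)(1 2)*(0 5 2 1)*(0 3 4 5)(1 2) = (0 2 5 1 3)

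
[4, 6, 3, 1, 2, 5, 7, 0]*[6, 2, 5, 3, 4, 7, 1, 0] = [4, 1, 3, 2, 5, 7, 0, 6]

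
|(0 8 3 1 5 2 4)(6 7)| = 14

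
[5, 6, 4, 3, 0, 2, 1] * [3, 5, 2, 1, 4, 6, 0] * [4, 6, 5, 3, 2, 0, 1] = [1, 4, 2, 6, 3, 5, 0]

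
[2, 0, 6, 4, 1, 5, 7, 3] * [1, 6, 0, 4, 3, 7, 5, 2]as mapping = [0→0, 1→1, 2→5, 3→3, 4→6, 5→7, 6→2, 7→4]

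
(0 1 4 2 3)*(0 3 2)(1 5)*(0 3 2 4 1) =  (0 5)(2 4 3)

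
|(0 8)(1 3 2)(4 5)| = 6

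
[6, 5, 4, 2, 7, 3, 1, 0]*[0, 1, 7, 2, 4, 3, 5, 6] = [5, 3, 4, 7, 6, 2, 1, 0]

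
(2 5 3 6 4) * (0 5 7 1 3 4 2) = (0 5 4)(1 3 6 2 7)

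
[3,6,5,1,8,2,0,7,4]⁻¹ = [6,3,5,0,8,2,1,7,4]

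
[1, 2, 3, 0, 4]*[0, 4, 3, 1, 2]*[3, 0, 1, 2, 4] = [4, 2, 0, 3, 1]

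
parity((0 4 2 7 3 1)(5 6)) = even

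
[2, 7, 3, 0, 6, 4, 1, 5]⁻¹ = [3, 6, 0, 2, 5, 7, 4, 1]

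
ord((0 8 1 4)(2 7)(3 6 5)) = 12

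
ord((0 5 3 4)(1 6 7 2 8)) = 20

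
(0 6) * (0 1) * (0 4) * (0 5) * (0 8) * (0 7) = (0 6 1 4 5 8 7)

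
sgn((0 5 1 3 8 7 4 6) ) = -1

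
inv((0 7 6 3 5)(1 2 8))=(0 5 3 6 7)(1 8 2)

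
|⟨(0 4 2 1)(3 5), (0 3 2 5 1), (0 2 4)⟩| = 360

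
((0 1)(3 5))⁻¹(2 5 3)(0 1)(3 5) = (2 3 5)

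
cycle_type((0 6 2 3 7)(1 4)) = 2.5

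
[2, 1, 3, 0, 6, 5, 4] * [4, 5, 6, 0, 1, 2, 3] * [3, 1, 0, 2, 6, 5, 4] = [4, 5, 3, 6, 2, 0, 1]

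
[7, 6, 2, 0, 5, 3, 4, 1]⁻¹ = [3, 7, 2, 5, 6, 4, 1, 0]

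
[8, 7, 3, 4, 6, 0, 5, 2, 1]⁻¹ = [5, 8, 7, 2, 3, 6, 4, 1, 0]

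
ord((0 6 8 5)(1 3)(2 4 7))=12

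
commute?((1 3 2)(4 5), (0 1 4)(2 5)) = no:(1 3 2)(4 5) * (0 1 4)(2 5) = (0 1 3 5)(2 4), (0 1 4)(2 5) * (1 3 2)(4 5) = (0 3 2 4)(1 5)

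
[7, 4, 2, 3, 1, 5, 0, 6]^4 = [7, 1, 2, 3, 4, 5, 0, 6]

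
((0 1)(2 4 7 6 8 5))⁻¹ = (0 1)(2 5 8 6 7 4)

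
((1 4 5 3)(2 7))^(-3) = (1 4 5 3)(2 7)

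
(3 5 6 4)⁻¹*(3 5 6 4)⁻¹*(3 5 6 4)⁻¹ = (3 5 6 4)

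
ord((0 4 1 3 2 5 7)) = 7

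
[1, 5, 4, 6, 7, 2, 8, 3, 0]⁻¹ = [8, 0, 5, 7, 2, 1, 3, 4, 6]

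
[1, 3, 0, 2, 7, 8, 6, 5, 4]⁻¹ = [2, 0, 3, 1, 8, 7, 6, 4, 5]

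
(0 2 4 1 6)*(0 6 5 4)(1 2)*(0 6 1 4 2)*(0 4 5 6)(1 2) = (0 5 1 6 2)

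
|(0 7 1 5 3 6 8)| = 7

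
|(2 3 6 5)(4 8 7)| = 12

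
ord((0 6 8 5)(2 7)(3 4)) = 4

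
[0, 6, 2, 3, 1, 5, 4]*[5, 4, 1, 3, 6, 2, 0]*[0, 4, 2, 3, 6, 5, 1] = [5, 0, 4, 3, 6, 2, 1]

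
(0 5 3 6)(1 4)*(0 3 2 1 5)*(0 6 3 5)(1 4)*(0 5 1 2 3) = (0 6 1 2 4 5 3)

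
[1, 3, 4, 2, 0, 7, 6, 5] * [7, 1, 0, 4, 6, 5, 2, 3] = [1, 4, 6, 0, 7, 3, 2, 5]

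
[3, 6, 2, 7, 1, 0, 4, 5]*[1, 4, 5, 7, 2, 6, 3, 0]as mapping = [0→7, 1→3, 2→5, 3→0, 4→4, 5→1, 6→2, 7→6]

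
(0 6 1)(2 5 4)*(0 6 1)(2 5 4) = (0 1 6)(2 4 5)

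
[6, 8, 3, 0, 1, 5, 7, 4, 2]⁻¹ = [3, 4, 8, 2, 7, 5, 0, 6, 1]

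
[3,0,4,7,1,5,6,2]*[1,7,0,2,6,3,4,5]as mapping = [0→2,1→1,2→6,3→5,4→7,5→3,6→4,7→0]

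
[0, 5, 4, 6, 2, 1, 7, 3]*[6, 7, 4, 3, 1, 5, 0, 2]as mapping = [0→6, 1→5, 2→1, 3→0, 4→4, 5→7, 6→2, 7→3]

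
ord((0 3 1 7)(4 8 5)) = 12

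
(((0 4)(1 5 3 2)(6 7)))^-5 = (0 4)(1 2 3 5)(6 7)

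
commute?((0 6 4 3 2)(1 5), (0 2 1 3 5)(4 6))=no:(0 6 4 3 2)(1 5)*(0 2 1 3 5)(4 6)=(0 4 5 3 1), (0 2 1 3 5)(4 6)*(0 6 4 3 2)(1 5)=(1 2 5 6 3)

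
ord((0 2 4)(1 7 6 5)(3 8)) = 12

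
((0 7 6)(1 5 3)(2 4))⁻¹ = (0 6 7)(1 3 5)(2 4)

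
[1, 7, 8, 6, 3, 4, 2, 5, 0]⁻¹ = [8, 0, 6, 4, 5, 7, 3, 1, 2]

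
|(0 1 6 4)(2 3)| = 4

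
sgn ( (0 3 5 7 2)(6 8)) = -1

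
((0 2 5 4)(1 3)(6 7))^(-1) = (0 4 5 2)(1 3)(6 7)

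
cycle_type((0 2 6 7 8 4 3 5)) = 8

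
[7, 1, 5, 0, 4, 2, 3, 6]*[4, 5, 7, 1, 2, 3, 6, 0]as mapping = [0→0, 1→5, 2→3, 3→4, 4→2, 5→7, 6→1, 7→6]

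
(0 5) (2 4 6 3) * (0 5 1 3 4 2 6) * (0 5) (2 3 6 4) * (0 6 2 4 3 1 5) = (0 5 6 4) (1 2) 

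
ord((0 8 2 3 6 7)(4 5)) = 6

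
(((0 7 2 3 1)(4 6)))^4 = (0 1 3 2 7)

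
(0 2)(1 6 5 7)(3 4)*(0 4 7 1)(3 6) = (0 2 4 6 5 1 3 7)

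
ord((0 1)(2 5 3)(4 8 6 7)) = 12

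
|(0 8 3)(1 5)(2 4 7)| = 6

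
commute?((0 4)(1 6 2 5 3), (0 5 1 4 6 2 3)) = no:(0 4)(1 6 2 5 3)*(0 5 1 4 6 2 3) = (0 6 3 4 5)(1 2), (0 5 1 4 6 2 3)*(0 4)(1 6 2 5 3) = (0 3 4 2 1)(5 6)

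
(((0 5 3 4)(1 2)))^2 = (0 3)(4 5)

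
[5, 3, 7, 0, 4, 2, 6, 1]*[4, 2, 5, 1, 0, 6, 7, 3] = [6, 1, 3, 4, 0, 5, 7, 2]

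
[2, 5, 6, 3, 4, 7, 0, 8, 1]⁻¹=[6, 8, 0, 3, 4, 1, 2, 5, 7]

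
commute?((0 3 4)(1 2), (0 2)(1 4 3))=no:(0 3 4)(1 2)*(0 2)(1 4 3)=(0 1)(2 4), (0 2)(1 4 3)*(0 3 4)(1 2)=(0 1)(2 3)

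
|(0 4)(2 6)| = 2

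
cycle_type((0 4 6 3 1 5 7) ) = 7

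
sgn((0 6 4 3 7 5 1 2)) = -1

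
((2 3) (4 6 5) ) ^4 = (4 6 5) 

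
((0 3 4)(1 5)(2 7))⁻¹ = (0 4 3)(1 5)(2 7)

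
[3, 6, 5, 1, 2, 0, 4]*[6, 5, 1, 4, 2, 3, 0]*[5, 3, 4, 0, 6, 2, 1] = [6, 5, 0, 2, 3, 1, 4]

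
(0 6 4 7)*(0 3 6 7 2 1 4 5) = (0 7 3 6 5) (1 4 2) 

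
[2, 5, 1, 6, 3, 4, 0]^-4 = [5, 3, 4, 2, 0, 6, 1]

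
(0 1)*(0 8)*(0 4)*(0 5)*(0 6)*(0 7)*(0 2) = (0 1 8 4 5 6 7 2)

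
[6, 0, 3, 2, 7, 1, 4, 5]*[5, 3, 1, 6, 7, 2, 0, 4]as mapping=[0→0, 1→5, 2→6, 3→1, 4→4, 5→3, 6→7, 7→2]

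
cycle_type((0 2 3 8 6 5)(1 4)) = 2.6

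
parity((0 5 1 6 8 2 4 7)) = odd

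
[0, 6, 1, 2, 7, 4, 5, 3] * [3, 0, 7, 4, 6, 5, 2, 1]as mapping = [0→3, 1→2, 2→0, 3→7, 4→1, 5→6, 6→5, 7→4]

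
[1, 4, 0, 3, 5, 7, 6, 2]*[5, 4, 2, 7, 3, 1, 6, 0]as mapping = [0→4, 1→3, 2→5, 3→7, 4→1, 5→0, 6→6, 7→2]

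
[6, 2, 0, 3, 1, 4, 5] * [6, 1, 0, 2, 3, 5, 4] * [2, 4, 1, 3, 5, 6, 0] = [5, 2, 0, 1, 4, 3, 6]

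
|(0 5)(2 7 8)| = 6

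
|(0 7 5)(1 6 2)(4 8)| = 6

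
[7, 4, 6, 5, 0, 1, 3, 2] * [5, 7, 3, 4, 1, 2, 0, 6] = [6, 1, 0, 2, 5, 7, 4, 3]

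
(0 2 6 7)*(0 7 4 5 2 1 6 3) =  (0 1 6 4 5 2 3)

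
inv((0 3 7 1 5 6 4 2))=(0 2 4 6 5 1 7 3)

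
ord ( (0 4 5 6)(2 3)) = 4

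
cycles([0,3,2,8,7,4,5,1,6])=(1 3 8 6 5 4 7)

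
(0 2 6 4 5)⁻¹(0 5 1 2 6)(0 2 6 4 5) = (0 1 6 4 2)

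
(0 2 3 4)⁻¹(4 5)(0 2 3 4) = (0 5)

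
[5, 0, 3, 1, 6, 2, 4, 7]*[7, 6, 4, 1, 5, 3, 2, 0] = [3, 7, 1, 6, 2, 4, 5, 0]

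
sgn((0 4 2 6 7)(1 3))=-1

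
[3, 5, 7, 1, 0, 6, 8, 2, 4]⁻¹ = [4, 3, 7, 0, 8, 1, 5, 2, 6]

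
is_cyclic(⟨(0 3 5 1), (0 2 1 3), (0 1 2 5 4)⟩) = no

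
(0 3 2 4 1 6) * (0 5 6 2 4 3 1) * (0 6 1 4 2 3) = (0 4 6 5 1 3 2)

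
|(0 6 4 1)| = 4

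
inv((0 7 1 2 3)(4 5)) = (0 3 2 1 7)(4 5)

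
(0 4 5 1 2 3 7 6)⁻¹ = (0 6 7 3 2 1 5 4)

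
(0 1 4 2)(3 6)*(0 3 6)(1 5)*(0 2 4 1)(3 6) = (0 5)(2 6 3)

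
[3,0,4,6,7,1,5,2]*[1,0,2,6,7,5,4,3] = [6,1,7,4,3,0,5,2] 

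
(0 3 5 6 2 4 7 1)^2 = (0 5 2 7)(1 3 6 4)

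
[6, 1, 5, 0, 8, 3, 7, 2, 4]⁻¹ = [3, 1, 7, 5, 8, 2, 0, 6, 4]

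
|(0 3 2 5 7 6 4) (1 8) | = 14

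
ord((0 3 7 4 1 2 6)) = 7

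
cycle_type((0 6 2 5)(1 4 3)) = 3.4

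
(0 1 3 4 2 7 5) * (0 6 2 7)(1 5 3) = (0 5 6 2)(3 4 7)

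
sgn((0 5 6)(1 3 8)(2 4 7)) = 1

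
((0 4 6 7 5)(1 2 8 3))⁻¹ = (0 5 7 6 4)(1 3 8 2)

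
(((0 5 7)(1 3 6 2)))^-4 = (0 7 5)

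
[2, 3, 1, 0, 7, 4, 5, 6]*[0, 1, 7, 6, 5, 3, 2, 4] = [7, 6, 1, 0, 4, 5, 3, 2]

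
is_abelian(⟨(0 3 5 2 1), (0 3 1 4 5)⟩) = no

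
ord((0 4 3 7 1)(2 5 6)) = 15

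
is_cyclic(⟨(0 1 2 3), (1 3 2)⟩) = no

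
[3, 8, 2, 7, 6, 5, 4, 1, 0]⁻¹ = [8, 7, 2, 0, 6, 5, 4, 3, 1]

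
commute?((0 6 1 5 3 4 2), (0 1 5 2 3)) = no:(0 6 1 5 3 4 2)*(0 1 5 2 3) = (0 6 5)(1 2)(3 4), (0 1 5 2 3)*(0 6 1 5 3 4 2) = (0 5)(1 3 6)(2 4)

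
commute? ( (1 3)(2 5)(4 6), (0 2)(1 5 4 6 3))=no: (1 3)(2 5)(4 6)*(0 2)(1 5 4 6 3)=(0 2 4 3 5), (0 2)(1 5 4 6 3)*(1 3)(2 5)(4 6)=(0 5 6 1 2)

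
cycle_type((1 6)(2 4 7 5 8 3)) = 2.6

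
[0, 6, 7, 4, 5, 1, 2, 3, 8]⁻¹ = [0, 5, 6, 7, 3, 4, 1, 2, 8]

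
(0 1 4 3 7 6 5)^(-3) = (0 7 1 6 4 5 3)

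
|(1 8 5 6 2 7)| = 6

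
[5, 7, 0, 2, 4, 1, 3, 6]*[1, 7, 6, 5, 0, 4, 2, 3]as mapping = [0→4, 1→3, 2→1, 3→6, 4→0, 5→7, 6→5, 7→2]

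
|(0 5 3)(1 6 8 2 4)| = 15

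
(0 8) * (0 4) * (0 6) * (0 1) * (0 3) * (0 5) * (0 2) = (0 8 4 6 1 3 5 2)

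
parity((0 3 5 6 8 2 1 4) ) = odd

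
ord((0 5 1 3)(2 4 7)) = 12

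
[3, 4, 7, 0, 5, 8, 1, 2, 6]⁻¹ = [3, 6, 7, 0, 1, 4, 8, 2, 5]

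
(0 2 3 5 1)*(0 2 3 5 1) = (0 3 1 2 5)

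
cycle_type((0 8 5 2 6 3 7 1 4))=9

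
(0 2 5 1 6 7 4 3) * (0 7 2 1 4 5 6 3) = (0 1 3 7 5 4)(2 6)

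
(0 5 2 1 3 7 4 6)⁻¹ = (0 6 4 7 3 1 2 5)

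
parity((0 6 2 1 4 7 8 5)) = odd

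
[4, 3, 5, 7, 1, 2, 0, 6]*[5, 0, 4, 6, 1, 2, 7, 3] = [1, 6, 2, 3, 0, 4, 5, 7]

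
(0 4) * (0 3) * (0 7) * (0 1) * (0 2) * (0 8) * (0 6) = (0 4 3 7 1 2 8 6)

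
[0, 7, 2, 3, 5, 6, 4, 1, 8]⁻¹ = [0, 7, 2, 3, 6, 4, 5, 1, 8]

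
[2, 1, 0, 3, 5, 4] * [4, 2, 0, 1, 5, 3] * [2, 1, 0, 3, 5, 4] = [2, 0, 5, 1, 3, 4]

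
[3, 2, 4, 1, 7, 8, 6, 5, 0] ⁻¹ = [8, 3, 1, 0, 2, 7, 6, 4, 5] 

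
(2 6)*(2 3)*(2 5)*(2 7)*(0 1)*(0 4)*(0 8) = (0 1 4 8)(2 6 3 5 7)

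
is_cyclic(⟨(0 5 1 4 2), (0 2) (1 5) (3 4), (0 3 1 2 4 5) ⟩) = no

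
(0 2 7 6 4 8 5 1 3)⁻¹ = (0 3 1 5 8 4 6 7 2)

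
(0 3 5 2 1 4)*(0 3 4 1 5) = (0 4 3)(2 5)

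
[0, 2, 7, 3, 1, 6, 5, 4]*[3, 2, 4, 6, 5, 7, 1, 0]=[3, 4, 0, 6, 2, 1, 7, 5]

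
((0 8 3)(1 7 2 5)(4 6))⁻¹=(0 3 8)(1 5 2 7)(4 6)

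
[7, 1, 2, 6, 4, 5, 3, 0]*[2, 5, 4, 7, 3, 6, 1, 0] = [0, 5, 4, 1, 3, 6, 7, 2]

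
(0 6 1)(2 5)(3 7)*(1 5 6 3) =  (0 3 7 1)(2 6 5)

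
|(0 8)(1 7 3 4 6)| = 10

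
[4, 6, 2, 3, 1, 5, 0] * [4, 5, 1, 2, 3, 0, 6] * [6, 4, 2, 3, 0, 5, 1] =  [3, 1, 4, 2, 5, 6, 0]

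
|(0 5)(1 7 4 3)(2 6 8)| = 12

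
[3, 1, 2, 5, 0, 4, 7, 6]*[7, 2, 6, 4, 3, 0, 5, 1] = [4, 2, 6, 0, 7, 3, 1, 5]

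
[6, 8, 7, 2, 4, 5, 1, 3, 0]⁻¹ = [8, 6, 3, 7, 4, 5, 0, 2, 1]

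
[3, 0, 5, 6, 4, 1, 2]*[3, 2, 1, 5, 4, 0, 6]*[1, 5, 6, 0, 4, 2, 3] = [2, 0, 1, 3, 4, 6, 5]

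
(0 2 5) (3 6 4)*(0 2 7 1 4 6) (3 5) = (0 7 1 4 5 2 3) 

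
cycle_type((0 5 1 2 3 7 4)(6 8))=2.7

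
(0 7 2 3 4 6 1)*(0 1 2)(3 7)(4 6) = (0 3 6 2 7)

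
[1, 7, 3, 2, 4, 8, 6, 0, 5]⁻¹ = [7, 0, 3, 2, 4, 8, 6, 1, 5]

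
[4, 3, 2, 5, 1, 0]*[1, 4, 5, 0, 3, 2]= [3, 0, 5, 2, 4, 1]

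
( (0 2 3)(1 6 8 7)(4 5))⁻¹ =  (0 3 2)(1 7 8 6)(4 5)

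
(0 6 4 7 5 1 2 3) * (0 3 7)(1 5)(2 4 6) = (0 2 7 1 4)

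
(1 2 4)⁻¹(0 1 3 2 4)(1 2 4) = (0 2 3 4 1)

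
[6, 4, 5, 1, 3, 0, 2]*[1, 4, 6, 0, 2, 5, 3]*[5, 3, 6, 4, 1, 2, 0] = [4, 6, 2, 1, 5, 3, 0]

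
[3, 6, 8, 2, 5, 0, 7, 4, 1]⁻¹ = [5, 8, 3, 0, 7, 4, 1, 6, 2]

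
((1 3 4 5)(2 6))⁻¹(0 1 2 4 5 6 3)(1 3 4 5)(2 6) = (0 3 6 5 1 2 4)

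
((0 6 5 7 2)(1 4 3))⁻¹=(0 2 7 5 6)(1 3 4)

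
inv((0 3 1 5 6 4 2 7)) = (0 7 2 4 6 5 1 3)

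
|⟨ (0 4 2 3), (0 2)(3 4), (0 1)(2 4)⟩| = 20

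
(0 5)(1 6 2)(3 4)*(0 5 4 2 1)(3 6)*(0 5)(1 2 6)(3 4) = (0 3 6 2 5)(1 4)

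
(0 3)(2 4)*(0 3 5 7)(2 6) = (0 5 7)(2 4 6)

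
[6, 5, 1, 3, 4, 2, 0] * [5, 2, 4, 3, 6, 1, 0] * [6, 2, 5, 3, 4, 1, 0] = [6, 2, 5, 3, 0, 4, 1]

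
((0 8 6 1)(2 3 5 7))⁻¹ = (0 1 6 8)(2 7 5 3)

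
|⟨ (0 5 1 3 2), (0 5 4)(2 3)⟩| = 720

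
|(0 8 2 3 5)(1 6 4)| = 15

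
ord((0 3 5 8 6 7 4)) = 7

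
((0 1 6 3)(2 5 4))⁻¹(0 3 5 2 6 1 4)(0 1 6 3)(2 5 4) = (0 4 5 3 6 2 1)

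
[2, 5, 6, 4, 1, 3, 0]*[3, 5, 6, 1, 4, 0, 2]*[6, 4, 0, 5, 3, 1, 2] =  [2, 6, 0, 3, 1, 4, 5]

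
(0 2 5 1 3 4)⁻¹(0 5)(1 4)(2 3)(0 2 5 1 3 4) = (0 3)(1 2)(4 5)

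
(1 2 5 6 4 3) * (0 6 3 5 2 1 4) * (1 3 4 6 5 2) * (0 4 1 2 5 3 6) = (0 3) (1 6 4 5) 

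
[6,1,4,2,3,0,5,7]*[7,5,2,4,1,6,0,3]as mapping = [0→0,1→5,2→1,3→2,4→4,5→7,6→6,7→3]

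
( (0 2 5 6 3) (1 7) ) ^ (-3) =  (0 5 3 2 6) (1 7) 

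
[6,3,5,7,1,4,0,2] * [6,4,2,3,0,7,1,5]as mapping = [0→1,1→3,2→7,3→5,4→4,5→0,6→6,7→2]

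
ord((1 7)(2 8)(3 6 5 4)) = 4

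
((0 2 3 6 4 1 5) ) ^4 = (0 4 2 1 3 5 6) 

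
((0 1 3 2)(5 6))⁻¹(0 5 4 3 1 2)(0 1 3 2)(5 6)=(0 1 6 4 2 3)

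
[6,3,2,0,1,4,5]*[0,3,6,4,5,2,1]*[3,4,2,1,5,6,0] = [4,5,0,3,1,6,2]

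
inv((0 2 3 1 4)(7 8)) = (0 4 1 3 2)(7 8)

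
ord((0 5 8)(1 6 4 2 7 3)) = 6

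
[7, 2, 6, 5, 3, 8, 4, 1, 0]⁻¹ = [8, 7, 1, 4, 6, 3, 2, 0, 5]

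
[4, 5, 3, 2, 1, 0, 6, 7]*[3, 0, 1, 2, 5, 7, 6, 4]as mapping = [0→5, 1→7, 2→2, 3→1, 4→0, 5→3, 6→6, 7→4]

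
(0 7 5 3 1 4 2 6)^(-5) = (0 3 2 7 1 6 5 4)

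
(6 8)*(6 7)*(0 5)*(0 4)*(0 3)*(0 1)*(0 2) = (0 5 4 3 1 2)(6 8 7)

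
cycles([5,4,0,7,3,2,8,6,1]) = (0 5 2)(1 4 3 7 6 8)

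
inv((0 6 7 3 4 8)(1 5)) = (0 8 4 3 7 6)(1 5)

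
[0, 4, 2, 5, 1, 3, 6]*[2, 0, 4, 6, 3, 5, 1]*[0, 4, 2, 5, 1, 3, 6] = [2, 5, 1, 3, 0, 6, 4]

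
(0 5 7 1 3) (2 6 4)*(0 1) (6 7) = (0 5 6 4 2 7) (1 3) 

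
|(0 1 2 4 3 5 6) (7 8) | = 14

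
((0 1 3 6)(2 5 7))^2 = (0 3)(1 6)(2 7 5)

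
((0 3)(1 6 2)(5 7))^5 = (0 3)(1 2 6)(5 7)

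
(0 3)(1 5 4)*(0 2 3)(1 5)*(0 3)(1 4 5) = (0 3 2)(1 4)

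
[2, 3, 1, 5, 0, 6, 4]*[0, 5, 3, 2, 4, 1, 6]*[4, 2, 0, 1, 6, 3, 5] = [1, 0, 3, 2, 4, 5, 6]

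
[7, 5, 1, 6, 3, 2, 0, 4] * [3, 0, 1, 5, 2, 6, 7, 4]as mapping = [0→4, 1→6, 2→0, 3→7, 4→5, 5→1, 6→3, 7→2]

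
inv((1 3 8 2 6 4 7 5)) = (1 5 7 4 6 2 8 3)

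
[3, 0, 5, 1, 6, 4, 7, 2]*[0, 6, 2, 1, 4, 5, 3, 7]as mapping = [0→1, 1→0, 2→5, 3→6, 4→3, 5→4, 6→7, 7→2]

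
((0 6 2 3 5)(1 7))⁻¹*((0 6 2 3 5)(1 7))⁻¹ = (0 3 6 5 2)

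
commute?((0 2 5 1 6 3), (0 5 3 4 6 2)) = no:(0 2 5 1 6 3)*(0 5 3 4 6 2) = (1 2 3 5)(4 6), (0 5 3 4 6 2)*(0 2 5 1 6 3) = (0 1 6 5)(3 4)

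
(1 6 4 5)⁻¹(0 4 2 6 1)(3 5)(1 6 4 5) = (0 5 2 4 6)(1 3)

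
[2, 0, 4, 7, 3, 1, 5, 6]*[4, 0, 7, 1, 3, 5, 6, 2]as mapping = [0→7, 1→4, 2→3, 3→2, 4→1, 5→0, 6→5, 7→6]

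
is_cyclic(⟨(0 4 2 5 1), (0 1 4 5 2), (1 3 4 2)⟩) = no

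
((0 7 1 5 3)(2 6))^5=(2 6)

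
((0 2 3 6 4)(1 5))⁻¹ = (0 4 6 3 2)(1 5)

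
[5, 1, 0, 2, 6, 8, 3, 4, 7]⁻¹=[2, 1, 3, 6, 7, 0, 4, 8, 5]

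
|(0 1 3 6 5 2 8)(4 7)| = 14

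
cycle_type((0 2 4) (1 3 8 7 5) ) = 3.5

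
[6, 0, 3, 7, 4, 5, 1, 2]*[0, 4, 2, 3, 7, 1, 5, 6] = [5, 0, 3, 6, 7, 1, 4, 2]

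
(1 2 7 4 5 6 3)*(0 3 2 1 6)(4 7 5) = (0 3 6 2 5)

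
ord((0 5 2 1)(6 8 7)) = 12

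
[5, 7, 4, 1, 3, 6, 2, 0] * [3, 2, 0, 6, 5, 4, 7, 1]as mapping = [0→4, 1→1, 2→5, 3→2, 4→6, 5→7, 6→0, 7→3]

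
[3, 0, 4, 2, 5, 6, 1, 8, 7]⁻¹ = [1, 6, 3, 0, 2, 4, 5, 8, 7]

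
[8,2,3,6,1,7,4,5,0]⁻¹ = [8,4,1,2,6,7,3,5,0]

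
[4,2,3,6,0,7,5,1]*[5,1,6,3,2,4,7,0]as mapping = [0→2,1→6,2→3,3→7,4→5,5→0,6→4,7→1]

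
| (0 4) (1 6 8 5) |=4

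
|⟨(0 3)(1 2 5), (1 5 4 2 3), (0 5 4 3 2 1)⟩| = 720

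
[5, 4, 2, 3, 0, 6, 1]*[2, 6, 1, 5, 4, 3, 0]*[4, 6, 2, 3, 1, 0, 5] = [3, 1, 6, 0, 2, 4, 5]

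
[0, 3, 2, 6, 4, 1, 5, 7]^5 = [0, 3, 2, 6, 4, 1, 5, 7]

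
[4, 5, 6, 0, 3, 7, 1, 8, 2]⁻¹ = [3, 6, 8, 4, 0, 1, 2, 5, 7]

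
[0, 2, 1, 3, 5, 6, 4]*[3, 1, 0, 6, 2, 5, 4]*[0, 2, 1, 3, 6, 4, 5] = [3, 0, 2, 5, 4, 6, 1]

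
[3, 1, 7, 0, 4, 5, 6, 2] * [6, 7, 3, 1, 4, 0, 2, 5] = [1, 7, 5, 6, 4, 0, 2, 3]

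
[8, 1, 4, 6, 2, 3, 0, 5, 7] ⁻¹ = [6, 1, 4, 5, 2, 7, 3, 8, 0] 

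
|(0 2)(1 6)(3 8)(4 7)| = 2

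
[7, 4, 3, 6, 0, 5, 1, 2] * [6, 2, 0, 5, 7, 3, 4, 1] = [1, 7, 5, 4, 6, 3, 2, 0]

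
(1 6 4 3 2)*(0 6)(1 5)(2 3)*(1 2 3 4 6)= (0 1)(2 5)(3 4)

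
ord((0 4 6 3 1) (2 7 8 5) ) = 20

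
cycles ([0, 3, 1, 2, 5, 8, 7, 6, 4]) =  (1 3 2)(4 5 8)(6 7)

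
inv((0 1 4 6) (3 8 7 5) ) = (0 6 4 1) (3 5 7 8) 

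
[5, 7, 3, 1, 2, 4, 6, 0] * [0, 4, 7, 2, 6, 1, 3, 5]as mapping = [0→1, 1→5, 2→2, 3→4, 4→7, 5→6, 6→3, 7→0]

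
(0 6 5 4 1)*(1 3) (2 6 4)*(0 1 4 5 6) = (0 5 2) (3 4) 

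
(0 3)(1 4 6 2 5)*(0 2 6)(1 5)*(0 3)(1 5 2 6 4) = (2 5)(3 6 4)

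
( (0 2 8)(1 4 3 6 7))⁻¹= (0 8 2)(1 7 6 3 4)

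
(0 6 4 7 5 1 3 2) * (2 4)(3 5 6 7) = (0 7 6 2)(1 5)(3 4)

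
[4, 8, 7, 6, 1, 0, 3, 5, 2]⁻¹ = [5, 4, 8, 6, 0, 7, 3, 2, 1]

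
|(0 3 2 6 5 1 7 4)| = 8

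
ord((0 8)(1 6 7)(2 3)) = 6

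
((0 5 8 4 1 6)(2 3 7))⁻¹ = (0 6 1 4 8 5)(2 7 3)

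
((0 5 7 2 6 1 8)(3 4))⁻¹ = (0 8 1 6 2 7 5)(3 4)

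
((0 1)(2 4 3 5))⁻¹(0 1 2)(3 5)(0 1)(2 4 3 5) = (0 4 1)(2 5)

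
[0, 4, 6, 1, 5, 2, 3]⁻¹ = [0, 3, 5, 6, 1, 4, 2]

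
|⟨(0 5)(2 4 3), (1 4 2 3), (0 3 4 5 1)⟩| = 720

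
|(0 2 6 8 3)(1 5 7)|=15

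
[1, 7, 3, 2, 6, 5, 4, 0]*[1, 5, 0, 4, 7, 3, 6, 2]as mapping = [0→5, 1→2, 2→4, 3→0, 4→6, 5→3, 6→7, 7→1]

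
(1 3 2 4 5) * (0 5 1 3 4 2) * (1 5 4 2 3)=(0 4 5 1 2 3)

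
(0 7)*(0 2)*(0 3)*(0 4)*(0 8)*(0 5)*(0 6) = (0 7 2 3 4 8 5 6)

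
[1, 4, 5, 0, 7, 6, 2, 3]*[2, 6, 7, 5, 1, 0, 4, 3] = [6, 1, 0, 2, 3, 4, 7, 5]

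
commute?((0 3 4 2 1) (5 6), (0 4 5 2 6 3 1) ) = no:(0 3 4 2 1) (5 6)*(0 4 5 2 6 3 1) = (0 1 4 6 2) (3 5), (0 4 5 2 6 3 1)*(0 3 4 2 1) (5 6) = (0 2 5 1 3) (4 6) 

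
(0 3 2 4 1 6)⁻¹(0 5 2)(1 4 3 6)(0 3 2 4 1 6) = (0 6 1 2)(3 5 4)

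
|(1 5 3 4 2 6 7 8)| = 8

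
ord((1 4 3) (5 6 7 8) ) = 12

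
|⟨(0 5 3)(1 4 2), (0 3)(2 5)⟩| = 60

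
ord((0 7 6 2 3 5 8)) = 7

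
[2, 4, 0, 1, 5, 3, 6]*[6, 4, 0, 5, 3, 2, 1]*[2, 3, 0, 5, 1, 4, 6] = [2, 5, 6, 1, 0, 4, 3]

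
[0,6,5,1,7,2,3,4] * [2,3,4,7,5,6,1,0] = [2,1,6,3,0,4,7,5]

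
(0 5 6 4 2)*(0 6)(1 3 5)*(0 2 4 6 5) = (0 1 3)(2 5)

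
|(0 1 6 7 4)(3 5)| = 10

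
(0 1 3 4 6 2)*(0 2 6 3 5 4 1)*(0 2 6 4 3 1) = (0 2 6 4 1 5 3) 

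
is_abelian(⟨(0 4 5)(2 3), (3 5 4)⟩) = no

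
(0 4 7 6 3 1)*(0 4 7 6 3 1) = (0 7 3)(1 4 6)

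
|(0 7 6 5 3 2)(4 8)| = 6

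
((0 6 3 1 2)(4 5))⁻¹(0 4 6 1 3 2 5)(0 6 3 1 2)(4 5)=(0 4 6 5 3 2 1)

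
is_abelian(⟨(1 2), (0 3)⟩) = yes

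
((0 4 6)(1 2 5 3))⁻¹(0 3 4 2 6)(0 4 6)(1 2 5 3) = (0 4 1 6 5)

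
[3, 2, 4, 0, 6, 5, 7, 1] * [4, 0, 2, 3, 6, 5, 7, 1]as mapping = [0→3, 1→2, 2→6, 3→4, 4→7, 5→5, 6→1, 7→0]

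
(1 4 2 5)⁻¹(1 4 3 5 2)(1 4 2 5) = (1 5 4 2 3)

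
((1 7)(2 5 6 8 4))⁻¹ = (1 7)(2 4 8 6 5)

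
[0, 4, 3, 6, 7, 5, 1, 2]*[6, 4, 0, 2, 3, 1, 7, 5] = [6, 3, 2, 7, 5, 1, 4, 0]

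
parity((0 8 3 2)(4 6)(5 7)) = odd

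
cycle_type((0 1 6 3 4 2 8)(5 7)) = 2.7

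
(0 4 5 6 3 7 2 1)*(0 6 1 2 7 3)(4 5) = (0 5 1 6)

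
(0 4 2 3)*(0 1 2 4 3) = (0 3 1 2)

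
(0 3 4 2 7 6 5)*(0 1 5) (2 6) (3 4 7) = (0 4 6) (1 5) (2 3 7) 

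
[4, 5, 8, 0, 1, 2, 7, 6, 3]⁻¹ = [3, 4, 5, 8, 0, 1, 7, 6, 2]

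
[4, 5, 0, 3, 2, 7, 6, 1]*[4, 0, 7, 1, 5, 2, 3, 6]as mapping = [0→5, 1→2, 2→4, 3→1, 4→7, 5→6, 6→3, 7→0]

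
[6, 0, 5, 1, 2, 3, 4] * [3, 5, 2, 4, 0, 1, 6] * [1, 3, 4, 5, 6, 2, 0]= [0, 5, 3, 2, 4, 6, 1]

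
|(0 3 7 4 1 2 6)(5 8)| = 14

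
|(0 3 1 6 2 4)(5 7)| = 6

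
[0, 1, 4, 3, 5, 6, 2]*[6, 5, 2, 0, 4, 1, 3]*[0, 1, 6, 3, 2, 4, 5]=[5, 4, 2, 0, 1, 3, 6]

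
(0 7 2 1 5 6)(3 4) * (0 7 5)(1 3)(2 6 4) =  (0 5 4 1)(2 3)(6 7)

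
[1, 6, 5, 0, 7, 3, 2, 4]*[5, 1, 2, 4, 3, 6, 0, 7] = [1, 0, 6, 5, 7, 4, 2, 3]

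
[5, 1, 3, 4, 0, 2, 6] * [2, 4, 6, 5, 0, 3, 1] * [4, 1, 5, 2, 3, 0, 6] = [2, 3, 0, 4, 5, 6, 1]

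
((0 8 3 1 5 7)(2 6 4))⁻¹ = (0 7 5 1 3 8)(2 4 6)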